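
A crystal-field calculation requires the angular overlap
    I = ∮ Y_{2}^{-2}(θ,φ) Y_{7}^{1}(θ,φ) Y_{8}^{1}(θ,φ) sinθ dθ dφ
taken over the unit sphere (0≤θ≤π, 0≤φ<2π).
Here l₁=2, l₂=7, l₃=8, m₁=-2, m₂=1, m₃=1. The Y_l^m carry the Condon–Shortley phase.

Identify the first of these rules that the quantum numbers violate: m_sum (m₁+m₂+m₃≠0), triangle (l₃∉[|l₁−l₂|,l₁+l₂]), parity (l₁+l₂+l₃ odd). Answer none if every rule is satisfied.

parity

Σmᵢ = 0  ✓
l₃∈[|l₁−l₂|,l₁+l₂]=[5,9], have l₃=8  ✓
Σlᵢ = 17 ⇒ odd  ✗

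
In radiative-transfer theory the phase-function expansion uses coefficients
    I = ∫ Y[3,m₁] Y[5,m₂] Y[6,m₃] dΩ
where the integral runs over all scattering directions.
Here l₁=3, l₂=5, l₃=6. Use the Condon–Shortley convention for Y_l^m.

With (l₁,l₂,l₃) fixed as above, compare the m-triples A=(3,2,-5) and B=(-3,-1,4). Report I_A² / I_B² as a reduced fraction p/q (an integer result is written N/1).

11/14

Same 3,5,6: normalisation and zero-m 3j drop out of the ratio.
A: Δ: 2! 4! 8! / 15! → 1/675675; sum: t=0:+1/241920 = 1/241920; 3j²(3 5 6; 3 2 -5) = Δ·Π!·Σ² = 2/91  (sign -1)
B: Δ: 2! 4! 8! / 15! → 1/675675; sum: t=2:+1/69120 = 1/69120; 3j²(3 5 6; -3 -1 4) = Δ·Π!·Σ² = 4/143  (sign +1)
I_A²/I_B² = (2/91)/(4/143) = 11/14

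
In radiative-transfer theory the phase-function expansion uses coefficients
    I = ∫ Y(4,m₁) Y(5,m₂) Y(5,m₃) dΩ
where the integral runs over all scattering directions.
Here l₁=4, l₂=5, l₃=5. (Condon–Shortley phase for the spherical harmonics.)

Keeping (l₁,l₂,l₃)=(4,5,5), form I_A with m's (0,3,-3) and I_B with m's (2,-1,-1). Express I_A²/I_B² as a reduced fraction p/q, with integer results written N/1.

Shared (l₁,l₂,l₃)=(4,5,5): N and (l;000)² cancel in I_A²/I_B².
A: Δ = 4!·4!·6!/15! = 1/3153150; Racah Σ t=2..4: t=2:+1/11520 t=3:−1/4320 t=4:+1/27648 = -1/9216; ⇒ 3j(4 5 5; 0 3 -3)² = 2/143, sgn -1
B: Δ = 4!·4!·6!/15! = 1/3153150; Racah Σ t=0..2: t=0:+1/4608 t=1:−1/1296 t=2:+1/4608 = -7/20736; ⇒ 3j(4 5 5; 2 -1 -1)² = 20/1287, sgn -1
I_A²/I_B² = (2/143)/(20/1287) = 9/10

9/10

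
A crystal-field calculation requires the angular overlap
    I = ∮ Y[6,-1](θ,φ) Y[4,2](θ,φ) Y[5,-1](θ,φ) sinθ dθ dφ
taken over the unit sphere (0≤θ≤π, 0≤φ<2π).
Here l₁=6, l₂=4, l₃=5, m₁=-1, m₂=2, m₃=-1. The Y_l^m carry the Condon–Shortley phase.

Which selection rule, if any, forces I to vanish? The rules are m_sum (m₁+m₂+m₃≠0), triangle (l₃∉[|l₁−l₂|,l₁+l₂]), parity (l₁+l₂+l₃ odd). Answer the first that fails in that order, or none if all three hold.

parity

azimuthal sum: -1 + 2 − 1 = 0  ✓
2 ≤ 5 ≤ 10 (triangle on l)  ✓
L = 6 + 4 + 5 = 15 (odd)  ✗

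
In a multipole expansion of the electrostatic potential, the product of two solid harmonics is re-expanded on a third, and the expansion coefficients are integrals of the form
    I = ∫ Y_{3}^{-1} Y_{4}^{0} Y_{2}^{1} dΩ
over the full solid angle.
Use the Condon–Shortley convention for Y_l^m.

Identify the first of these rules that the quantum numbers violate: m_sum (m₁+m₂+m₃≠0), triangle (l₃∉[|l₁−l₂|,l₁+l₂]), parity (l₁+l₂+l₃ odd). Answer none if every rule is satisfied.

parity

azimuthal sum: -1 + 0 + 1 = 0  ✓
1 ≤ 2 ≤ 7 (triangle on l)  ✓
L = 3 + 4 + 2 = 9 (odd)  ✗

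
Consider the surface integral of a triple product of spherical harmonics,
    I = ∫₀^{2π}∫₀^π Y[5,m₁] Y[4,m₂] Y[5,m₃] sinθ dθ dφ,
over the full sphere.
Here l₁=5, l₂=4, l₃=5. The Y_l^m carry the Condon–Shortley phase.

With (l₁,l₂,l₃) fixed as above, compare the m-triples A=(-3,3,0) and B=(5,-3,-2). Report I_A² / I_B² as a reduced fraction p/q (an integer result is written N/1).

Shared (l₁,l₂,l₃)=(5,4,5): N and (l;000)² cancel in I_A²/I_B².
A: Δ = 4!·6!·4!/15! = 1/3153150; Racah Σ t=3..4: t=3:−1/17280 t=4:+1/6912 = 1/11520; ⇒ 3j(5 4 5; -3 3 0)² = 2/143, sgn -1
B: Δ = 4!·6!·4!/15! = 1/3153150; Racah Σ t=0..0: t=0:+1/103680 = 1/103680; ⇒ 3j(5 4 5; 5 -3 -2)² = 7/429, sgn -1
I_A²/I_B² = (2/143)/(7/429) = 6/7

6/7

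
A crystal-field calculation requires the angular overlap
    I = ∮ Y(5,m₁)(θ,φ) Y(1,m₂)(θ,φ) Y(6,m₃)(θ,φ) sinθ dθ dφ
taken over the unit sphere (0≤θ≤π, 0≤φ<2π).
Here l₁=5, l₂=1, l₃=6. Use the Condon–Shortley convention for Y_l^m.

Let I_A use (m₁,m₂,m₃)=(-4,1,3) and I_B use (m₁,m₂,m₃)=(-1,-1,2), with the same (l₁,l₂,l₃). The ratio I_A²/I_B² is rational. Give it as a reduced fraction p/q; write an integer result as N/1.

l's match ⇒ only the (l;m) 3-j factors differ between A and B.
A: triangle coeff Δ(5,1,6) = 1/858; Σ_t [0,0]: t=0:+1/725760 = 1/725760; (3j)²=1/286 [(5 1 6; -4 1 3)], sign=-1
B: triangle coeff Δ(5,1,6) = 1/858; Σ_t [0,0]: t=0:+1/34560 = 1/34560; (3j)²=14/429 [(5 1 6; -1 -1 2)], sign=+1
I_A²/I_B² = (1/286)/(14/429) = 3/28

3/28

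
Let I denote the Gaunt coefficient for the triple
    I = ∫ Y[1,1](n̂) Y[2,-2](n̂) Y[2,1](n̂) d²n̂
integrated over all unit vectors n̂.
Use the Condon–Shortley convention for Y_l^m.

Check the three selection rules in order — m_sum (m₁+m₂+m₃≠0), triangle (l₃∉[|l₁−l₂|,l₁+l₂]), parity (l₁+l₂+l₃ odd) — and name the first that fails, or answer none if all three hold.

parity

Σmᵢ = 0  ✓
l₃∈[|l₁−l₂|,l₁+l₂]=[1,3], have l₃=2  ✓
Σlᵢ = 5 ⇒ odd  ✗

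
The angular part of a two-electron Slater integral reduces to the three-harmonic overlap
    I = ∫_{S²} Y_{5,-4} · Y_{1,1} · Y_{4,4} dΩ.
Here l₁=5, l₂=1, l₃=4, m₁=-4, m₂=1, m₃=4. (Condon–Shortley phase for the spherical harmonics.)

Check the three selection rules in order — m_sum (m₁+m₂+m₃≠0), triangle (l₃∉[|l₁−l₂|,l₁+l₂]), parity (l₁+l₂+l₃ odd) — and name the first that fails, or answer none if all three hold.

m_sum

m₁+m₂+m₃ = -4 + 1 + 4 = 1  ✗
triangle: |5−1|=4 ≤ l₃=4 ≤ 5+1=6
parity: l₁+l₂+l₃ = 10 is even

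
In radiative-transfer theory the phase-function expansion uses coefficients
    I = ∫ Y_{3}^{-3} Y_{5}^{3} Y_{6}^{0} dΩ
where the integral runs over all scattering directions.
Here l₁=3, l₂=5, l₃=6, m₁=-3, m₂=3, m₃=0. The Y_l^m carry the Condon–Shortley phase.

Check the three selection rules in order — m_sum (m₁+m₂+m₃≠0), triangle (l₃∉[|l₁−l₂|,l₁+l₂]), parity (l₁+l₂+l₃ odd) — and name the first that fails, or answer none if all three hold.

none

Σmᵢ = 0  ✓
l₃∈[|l₁−l₂|,l₁+l₂]=[2,8], have l₃=6  ✓
Σlᵢ = 14 ⇒ even  ✓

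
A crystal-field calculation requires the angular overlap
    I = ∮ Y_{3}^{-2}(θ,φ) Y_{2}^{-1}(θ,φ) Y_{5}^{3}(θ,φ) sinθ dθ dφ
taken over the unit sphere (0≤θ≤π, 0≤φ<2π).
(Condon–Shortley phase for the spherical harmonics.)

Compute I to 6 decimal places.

-0.253584

m-sum 0 ✓  L=10 even ✓  1≤5≤5 ✓
Π(2lᵢ+1) = 7×5×11 = 385
triangle coeff Δ(3,2,5) = 1/2310
Σ_t [0,0]: t=0:+1/144 = 1/144
(3j)²=10/231 [(3 2 5; 0 0 0)], sign=-1
Σ_t [0,0]: t=0:+1/720 = 1/720
(3j)²=8/165 [(3 2 5; -2 -1 3)], sign=+1
⇒ 4πI² = 80/99
I = (-1)√(80/99/(4π)) = -0.25358436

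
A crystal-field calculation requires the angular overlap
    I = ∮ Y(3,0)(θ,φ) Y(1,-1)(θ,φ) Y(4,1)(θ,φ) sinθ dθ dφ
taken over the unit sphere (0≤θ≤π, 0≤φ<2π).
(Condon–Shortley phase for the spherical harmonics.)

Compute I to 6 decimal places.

-0.194664

Checks pass: Σm=0; 8 even; l₃=4∈[2,4].
(2·3+1)(2·1+1)(2·4+1) = 189
Δ: 0! 6! 2! / 9! → 1/252
sum: t=0:+1/36 = 1/36
3j²(3 1 4; 0 0 0) = Δ·Π!·Σ² = 4/63  (sign +1)
sum: t=0:+1/72 = 1/72
3j²(3 1 4; 0 -1 1) = Δ·Π!·Σ² = 5/126  (sign -1)
combine: 4πI² = 189·4/63·5/126 = 10/21
take √, sign -1: I = -0.19466390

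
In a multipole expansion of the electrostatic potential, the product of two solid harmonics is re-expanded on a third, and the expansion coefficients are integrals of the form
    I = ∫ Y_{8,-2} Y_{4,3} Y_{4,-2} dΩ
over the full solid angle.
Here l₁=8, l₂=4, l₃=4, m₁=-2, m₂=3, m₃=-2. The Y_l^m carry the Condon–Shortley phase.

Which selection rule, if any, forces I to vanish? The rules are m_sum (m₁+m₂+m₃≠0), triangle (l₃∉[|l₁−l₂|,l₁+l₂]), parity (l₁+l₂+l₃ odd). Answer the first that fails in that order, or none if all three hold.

m_sum

m₁+m₂+m₃ = -2 + 3 − 2 = -1  ✗
triangle: |8−4|=4 ≤ l₃=4 ≤ 8+4=12
parity: l₁+l₂+l₃ = 16 is even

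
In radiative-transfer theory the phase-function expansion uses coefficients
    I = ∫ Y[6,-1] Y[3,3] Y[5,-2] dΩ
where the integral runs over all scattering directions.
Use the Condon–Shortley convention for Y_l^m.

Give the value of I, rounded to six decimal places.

0.145631

Rules hold: Σm=0, L=14 even, 3≤5≤9.
N = 13·7·11 = 1001
Δ = 4!·8!·2!/15! = 1/675675
Racah Σ t=1..3: t=1:−1/8640 t=2:+1/2304 t=3:−1/8640 = 7/34560
⇒ 3j(6 3 5; 0 0 0)² = 7/429, sgn -1
Racah Σ t=4..4: t=4:+1/34560 = 1/34560
⇒ 3j(6 3 5; -1 3 -2)² = 7/429, sgn -1
4πI² = N·(3j₀)²·(3jₘ)² = 343/1287
I = +1·√(0.266511/4π) = 0.14563067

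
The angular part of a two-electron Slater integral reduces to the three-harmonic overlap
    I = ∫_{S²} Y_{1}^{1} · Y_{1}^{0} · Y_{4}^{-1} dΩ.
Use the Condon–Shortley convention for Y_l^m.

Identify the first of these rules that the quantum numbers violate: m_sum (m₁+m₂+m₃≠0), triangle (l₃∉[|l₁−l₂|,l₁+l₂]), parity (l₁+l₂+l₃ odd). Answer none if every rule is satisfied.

Σmᵢ = 0  ✓
l₃∈[|l₁−l₂|,l₁+l₂]=[0,2], have l₃=4  ✗
Σlᵢ = 6 ⇒ even

triangle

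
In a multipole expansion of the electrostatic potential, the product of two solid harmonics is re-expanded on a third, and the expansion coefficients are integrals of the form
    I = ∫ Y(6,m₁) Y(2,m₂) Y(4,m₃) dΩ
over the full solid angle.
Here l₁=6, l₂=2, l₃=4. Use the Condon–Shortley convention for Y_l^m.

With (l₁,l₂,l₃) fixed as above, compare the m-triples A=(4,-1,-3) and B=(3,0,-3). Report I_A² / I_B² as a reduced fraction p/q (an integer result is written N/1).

20/9

Shared (l₁,l₂,l₃)=(6,2,4): N and (l;000)² cancel in I_A²/I_B².
A: Δ = 4!·8!·0!/13! = 1/6435; Racah Σ t=1..1: t=1:−1/30240 = -1/30240; ⇒ 3j(6 2 4; 4 -1 -3)² = 16/429, sgn +1
B: Δ = 4!·8!·0!/13! = 1/6435; Racah Σ t=2..2: t=2:+1/20160 = 1/20160; ⇒ 3j(6 2 4; 3 0 -3)² = 12/715, sgn -1
I_A²/I_B² = (16/429)/(12/715) = 20/9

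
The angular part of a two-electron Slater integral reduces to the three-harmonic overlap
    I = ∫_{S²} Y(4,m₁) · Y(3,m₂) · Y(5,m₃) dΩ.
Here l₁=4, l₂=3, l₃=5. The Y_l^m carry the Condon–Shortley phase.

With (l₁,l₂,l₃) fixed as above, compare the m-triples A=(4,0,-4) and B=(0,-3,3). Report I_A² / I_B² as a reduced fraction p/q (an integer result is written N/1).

Same 4,3,5: normalisation and zero-m 3j drop out of the ratio.
A: Δ: 2! 6! 4! / 13! → 1/180180; sum: t=0:+1/8640 = 1/8640; 3j²(4 3 5; 4 0 -4) = Δ·Π!·Σ² = 28/715  (sign -1)
B: Δ: 2! 6! 4! / 13! → 1/180180; sum: t=0:+1/2304 = 1/2304; 3j²(4 3 5; 0 -3 3) = Δ·Π!·Σ² = 5/143  (sign +1)
I_A²/I_B² = (28/715)/(5/143) = 28/25

28/25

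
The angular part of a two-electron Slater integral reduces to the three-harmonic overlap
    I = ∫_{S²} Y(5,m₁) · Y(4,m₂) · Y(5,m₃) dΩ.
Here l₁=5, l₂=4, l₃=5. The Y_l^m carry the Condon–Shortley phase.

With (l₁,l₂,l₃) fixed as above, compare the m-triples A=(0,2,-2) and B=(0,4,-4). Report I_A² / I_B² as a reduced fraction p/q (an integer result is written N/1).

7/12

Same 5,4,5: normalisation and zero-m 3j drop out of the ratio.
A: Δ: 4! 6! 4! / 15! → 1/3153150; sum: t=2:+1/3456 t=3:−1/1728 t=4:+1/11520 = -7/34560; 3j²(5 4 5; 0 2 -2) = Δ·Π!·Σ² = 7/858  (sign +1)
B: Δ: 4! 6! 4! / 15! → 1/3153150; sum: t=4:+1/69120 = 1/69120; 3j²(5 4 5; 0 4 -4) = Δ·Π!·Σ² = 2/143  (sign -1)
I_A²/I_B² = (7/858)/(2/143) = 7/12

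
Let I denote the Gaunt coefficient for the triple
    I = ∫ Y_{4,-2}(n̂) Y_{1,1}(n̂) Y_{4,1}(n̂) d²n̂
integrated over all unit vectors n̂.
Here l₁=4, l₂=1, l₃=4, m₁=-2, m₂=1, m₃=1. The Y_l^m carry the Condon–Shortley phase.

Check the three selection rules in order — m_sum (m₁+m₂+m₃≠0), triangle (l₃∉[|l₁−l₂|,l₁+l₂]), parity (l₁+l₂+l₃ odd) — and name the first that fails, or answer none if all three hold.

azimuthal sum: -2 + 1 + 1 = 0  ✓
3 ≤ 4 ≤ 5 (triangle on l)  ✓
L = 4 + 1 + 4 = 9 (odd)  ✗

parity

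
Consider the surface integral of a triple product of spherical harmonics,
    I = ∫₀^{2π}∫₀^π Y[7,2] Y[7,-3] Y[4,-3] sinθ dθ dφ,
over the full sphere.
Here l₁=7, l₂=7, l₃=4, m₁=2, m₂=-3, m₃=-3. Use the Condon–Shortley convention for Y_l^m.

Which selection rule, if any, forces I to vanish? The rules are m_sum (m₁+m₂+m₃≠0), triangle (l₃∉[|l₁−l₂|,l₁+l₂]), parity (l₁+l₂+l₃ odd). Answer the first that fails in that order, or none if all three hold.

m_sum

m₁+m₂+m₃ = 2 − 3 − 3 = -4  ✗
triangle: |7−7|=0 ≤ l₃=4 ≤ 7+7=14
parity: l₁+l₂+l₃ = 18 is even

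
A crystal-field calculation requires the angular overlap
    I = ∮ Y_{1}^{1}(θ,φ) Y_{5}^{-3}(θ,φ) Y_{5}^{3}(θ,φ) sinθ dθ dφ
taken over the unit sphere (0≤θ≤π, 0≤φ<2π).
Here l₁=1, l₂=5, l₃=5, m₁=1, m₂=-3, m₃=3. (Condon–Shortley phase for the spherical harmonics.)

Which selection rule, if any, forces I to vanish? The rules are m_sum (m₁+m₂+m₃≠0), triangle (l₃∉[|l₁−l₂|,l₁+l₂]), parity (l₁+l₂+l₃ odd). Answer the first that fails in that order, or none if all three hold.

m_sum

azimuthal sum: 1 − 3 + 3 = 1  ✗
4 ≤ 5 ≤ 6 (triangle on l)
L = 1 + 5 + 5 = 11 (odd)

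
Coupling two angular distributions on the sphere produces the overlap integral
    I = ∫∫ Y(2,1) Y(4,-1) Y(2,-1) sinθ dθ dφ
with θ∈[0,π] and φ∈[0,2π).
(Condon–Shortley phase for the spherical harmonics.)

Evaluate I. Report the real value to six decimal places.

0.000000

Σmᵢ = -1 ≠ 0, so the φ-integral vanishes; I = 0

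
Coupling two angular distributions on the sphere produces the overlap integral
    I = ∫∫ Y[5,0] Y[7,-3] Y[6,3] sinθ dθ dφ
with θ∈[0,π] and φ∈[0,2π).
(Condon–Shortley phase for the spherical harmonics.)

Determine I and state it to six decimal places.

0.099287

m-sum 0 ✓  L=18 even ✓  2≤6≤12 ✓
Π(2lᵢ+1) = 11×15×13 = 2145
triangle coeff Δ(5,7,6) = 1/174594420
Σ_t [1,5]: t=1:−1/4147200 t=2:+1/207360 t=3:−1/82944 t=4:+1/207360 t=5:−1/4147200 = -1/345600
(3j)²=420/46189 [(5 7 6; 0 0 0)], sign=-1
Σ_t [1,4]: t=1:−1/2073600 t=2:+1/414720 t=3:−1/725760 t=4:+1/11612160 = 37/58060800
(3j)²=4107/646646 [(5 7 6; 0 -3 3)], sign=-1
⇒ 4πI² = 1848150/14919047
I = (+1)√(1848150/14919047/(4π)) = 0.09928717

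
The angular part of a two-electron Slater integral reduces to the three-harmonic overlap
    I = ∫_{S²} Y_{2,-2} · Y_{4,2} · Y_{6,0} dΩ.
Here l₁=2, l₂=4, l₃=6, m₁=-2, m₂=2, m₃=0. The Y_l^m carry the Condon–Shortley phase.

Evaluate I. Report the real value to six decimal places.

0.061597

m-sum 0 ✓  L=12 even ✓  2≤6≤6 ✓
Π(2lᵢ+1) = 5×9×13 = 585
triangle coeff Δ(2,4,6) = 1/6435
Σ_t [0,0]: t=0:+1/2304 = 1/2304
(3j)²=5/143 [(2 4 6; 0 0 0)], sign=+1
Σ_t [0,0]: t=0:+1/34560 = 1/34560
(3j)²=1/429 [(2 4 6; -2 2 0)], sign=+1
⇒ 4πI² = 75/1573
I = (+1)√(75/1573/(4π)) = 0.06159725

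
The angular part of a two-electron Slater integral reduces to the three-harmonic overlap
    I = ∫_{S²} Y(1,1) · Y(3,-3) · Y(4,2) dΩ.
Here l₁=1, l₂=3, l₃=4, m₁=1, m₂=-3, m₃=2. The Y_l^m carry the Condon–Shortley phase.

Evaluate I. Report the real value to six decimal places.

0.061558

Rules hold: Σm=0, L=8 even, 2≤4≤4.
N = 3·7·9 = 189
Δ = 0!·2!·6!/9! = 1/252
Racah Σ t=0..0: t=0:+1/36 = 1/36
⇒ 3j(1 3 4; 0 0 0)² = 4/63, sgn +1
Racah Σ t=0..0: t=0:+1/1440 = 1/1440
⇒ 3j(1 3 4; 1 -3 2)² = 1/252, sgn +1
4πI² = N·(3j₀)²·(3jₘ)² = 1/21
I = +1·√(0.047619/4π) = 0.06155813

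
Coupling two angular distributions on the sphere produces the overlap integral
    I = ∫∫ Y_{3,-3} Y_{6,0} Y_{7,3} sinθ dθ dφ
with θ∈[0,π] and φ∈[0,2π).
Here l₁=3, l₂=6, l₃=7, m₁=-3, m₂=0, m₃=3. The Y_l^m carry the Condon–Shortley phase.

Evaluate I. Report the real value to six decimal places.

Checks pass: Σm=0; 16 even; l₃=7∈[3,9].
(2·3+1)(2·6+1)(2·7+1) = 1365
Δ: 2! 4! 10! / 17! → 1/2042040
sum: t=0:+1/207360 t=1:−1/57600 t=2:+1/207360 = -1/129600
3j²(3 6 7; 0 0 0) = Δ·Π!·Σ² = 168/12155  (sign +1)
sum: t=2:+1/829440 = 1/829440
3j²(3 6 7; -3 0 3) = Δ·Π!·Σ² = 225/9724  (sign +1)
combine: 4πI² = 1365·168/12155·225/9724 = 198450/454597
take √, sign +1: I = 0.18638345

0.186383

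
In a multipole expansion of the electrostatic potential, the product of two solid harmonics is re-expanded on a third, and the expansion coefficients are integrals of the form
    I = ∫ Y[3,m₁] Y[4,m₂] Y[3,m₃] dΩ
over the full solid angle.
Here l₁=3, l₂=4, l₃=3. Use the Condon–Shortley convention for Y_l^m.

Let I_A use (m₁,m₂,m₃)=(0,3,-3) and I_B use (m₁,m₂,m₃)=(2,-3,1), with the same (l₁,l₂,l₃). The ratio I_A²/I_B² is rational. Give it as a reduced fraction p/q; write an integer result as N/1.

9/2

Same 3,4,3: normalisation and zero-m 3j drop out of the ratio.
A: Δ: 4! 2! 4! / 11! → 1/34650; sum: t=3:−1/288 = -1/288; 3j²(3 4 3; 0 3 -3) = Δ·Π!·Σ² = 1/22  (sign -1)
B: Δ: 4! 2! 4! / 11! → 1/34650; sum: t=0:+1/144 t=1:−1/288 = 1/288; 3j²(3 4 3; 2 -3 1) = Δ·Π!·Σ² = 1/99  (sign +1)
I_A²/I_B² = (1/22)/(1/99) = 9/2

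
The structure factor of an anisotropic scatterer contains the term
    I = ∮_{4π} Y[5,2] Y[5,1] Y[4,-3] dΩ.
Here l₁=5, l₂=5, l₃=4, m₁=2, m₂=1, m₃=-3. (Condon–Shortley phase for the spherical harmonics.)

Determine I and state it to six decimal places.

-0.048522

Checks pass: Σm=0; 14 even; l₃=4∈[0,10].
(2·5+1)(2·5+1)(2·4+1) = 1089
Δ: 6! 4! 4! / 15! → 1/3153150
sum: t=1:−1/69120 t=2:+1/1728 t=3:−1/576 t=4:+1/1728 t=5:−1/69120 = -7/11520
3j²(5 5 4; 0 0 0) = Δ·Π!·Σ² = 2/143  (sign -1)
sum: t=2:+1/6912 t=3:−1/5184 = -1/20736
3j²(5 5 4; 2 1 -3) = Δ·Π!·Σ² = 5/2574  (sign +1)
combine: 4πI² = 1089·2/143·5/2574 = 5/169
take √, sign -1: I = -0.04852178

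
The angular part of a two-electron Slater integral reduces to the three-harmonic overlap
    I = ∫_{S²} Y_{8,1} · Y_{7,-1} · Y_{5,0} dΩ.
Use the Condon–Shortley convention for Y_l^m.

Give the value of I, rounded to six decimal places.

Rules hold: Σm=0, L=20 even, 1≤5≤15.
N = 17·15·11 = 2805
Δ = 10!·6!·4!/21! = 1/814773960
Racah Σ t=3..7: t=3:−1/87091200 t=4:+1/4976640 t=5:−1/2073600 t=6:+1/4976640 t=7:−1/87091200 = -1/9676800
⇒ 3j(8 7 5; 0 0 0)² = 360/46189, sgn +1
Racah Σ t=2..6: t=2:+1/232243200 t=3:−1/8709120 t=4:+1/2488320 t=5:−1/4147200 t=6:+1/49766400 = 7/99532800
⇒ 3j(8 7 5; 1 -1 0)² = 1715/369512, sgn -1
4πI² = N·(3j₀)²·(3jₘ)² = 1157625/11408683
I = -1·√(0.101469/4π) = -0.08985893

-0.089859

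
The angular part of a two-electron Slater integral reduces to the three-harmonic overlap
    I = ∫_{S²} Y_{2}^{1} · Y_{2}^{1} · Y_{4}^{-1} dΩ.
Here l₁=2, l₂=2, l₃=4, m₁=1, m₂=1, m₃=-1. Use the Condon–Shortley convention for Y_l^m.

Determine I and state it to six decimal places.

0.000000

Σmᵢ = 1 ≠ 0, so the φ-integral vanishes; I = 0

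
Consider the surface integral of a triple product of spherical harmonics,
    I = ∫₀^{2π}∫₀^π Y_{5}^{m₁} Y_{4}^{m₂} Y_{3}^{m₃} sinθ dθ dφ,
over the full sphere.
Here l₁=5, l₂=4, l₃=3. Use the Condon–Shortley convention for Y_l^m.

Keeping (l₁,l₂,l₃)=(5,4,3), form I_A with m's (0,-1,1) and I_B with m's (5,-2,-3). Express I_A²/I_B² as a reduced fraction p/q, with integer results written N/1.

Same 5,4,3: normalisation and zero-m 3j drop out of the ratio.
A: Δ: 6! 4! 2! / 13! → 1/180180; sum: t=1:−1/5760 t=2:+1/288 t=3:−1/288 = -1/5760; 3j²(5 4 3; 0 -1 1) = Δ·Π!·Σ² = 1/12012  (sign -1)
B: Δ: 6! 4! 2! / 13! → 1/180180; sum: t=0:+1/34560 = 1/34560; 3j²(5 4 3; 5 -2 -3) = Δ·Π!·Σ² = 5/286  (sign +1)
I_A²/I_B² = (1/12012)/(5/286) = 1/210

1/210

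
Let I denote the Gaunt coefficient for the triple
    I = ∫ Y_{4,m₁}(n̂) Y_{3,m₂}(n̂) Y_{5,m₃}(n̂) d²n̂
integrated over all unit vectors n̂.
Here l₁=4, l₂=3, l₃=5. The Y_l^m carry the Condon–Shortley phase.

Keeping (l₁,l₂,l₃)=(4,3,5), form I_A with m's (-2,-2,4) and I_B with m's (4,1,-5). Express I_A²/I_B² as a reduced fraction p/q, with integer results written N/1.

Same 4,3,5: normalisation and zero-m 3j drop out of the ratio.
A: Δ: 2! 6! 4! / 13! → 1/180180; sum: t=0:+1/8640 t=1:−1/2880 = -1/4320; 3j²(4 3 5; -2 -2 4) = Δ·Π!·Σ² = 8/429  (sign +1)
B: Δ: 2! 6! 4! / 13! → 1/180180; sum: t=0:+1/34560 = 1/34560; 3j²(4 3 5; 4 1 -5) = Δ·Π!·Σ² = 14/429  (sign +1)
I_A²/I_B² = (8/429)/(14/429) = 4/7

4/7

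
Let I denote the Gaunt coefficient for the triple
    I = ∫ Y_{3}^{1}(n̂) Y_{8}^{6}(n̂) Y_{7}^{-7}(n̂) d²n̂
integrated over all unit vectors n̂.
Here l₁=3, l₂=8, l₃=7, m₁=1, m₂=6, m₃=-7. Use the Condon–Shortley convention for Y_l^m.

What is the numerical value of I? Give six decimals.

Rules hold: Σm=0, L=18 even, 5≤7≤11.
N = 7·17·15 = 1785
Δ = 4!·2!·12!/19! = 1/5290740
Racah Σ t=1..3: t=1:−1/7257600 t=2:+1/2073600 t=3:−1/7257600 = 1/4838400
⇒ 3j(3 8 7; 0 0 0)² = 252/20995, sgn -1
Racah Σ t=2..2: t=2:+1/3832012800 = 1/3832012800
⇒ 3j(3 8 7; 1 6 -7)² = 91/9690, sgn +1
4πI² = N·(3j₀)²·(3jₘ)² = 6174/30685
I = -1·√(0.201206/4π) = -0.12653635

-0.126536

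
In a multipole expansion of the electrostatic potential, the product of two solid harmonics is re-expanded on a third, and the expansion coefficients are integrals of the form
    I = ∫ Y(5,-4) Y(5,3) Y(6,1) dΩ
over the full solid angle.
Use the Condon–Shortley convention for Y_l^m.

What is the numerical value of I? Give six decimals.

-0.154663

Checks pass: Σm=0; 16 even; l₃=6∈[0,10].
(2·5+1)(2·5+1)(2·6+1) = 1573
Δ: 4! 6! 6! / 17! → 1/28588560
sum: t=0:+1/345600 t=1:−1/13824 t=2:+1/5184 t=3:−1/13824 t=4:+1/345600 = 7/129600
3j²(5 5 6; 0 0 0) = Δ·Π!·Σ² = 80/7293  (sign +1)
sum: t=3:−1/518400 t=4:+1/138240 = 11/2073600
3j²(5 5 6; -4 3 1) = Δ·Π!·Σ² = 77/4420  (sign -1)
combine: 4πI² = 1573·80/7293·77/4420 = 3388/11271
take √, sign -1: I = -0.15466268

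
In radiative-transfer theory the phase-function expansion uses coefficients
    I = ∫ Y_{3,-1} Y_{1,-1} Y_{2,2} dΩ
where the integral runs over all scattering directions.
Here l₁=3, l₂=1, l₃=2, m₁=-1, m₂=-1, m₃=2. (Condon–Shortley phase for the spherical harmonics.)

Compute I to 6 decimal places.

Rules hold: Σm=0, L=6 even, 2≤2≤4.
N = 7·3·5 = 105
Δ = 2!·4!·0!/7! = 1/105
Racah Σ t=1..1: t=1:−1/4 = -1/4
⇒ 3j(3 1 2; 0 0 0)² = 3/35, sgn -1
Racah Σ t=0..0: t=0:+1/48 = 1/48
⇒ 3j(3 1 2; -1 -1 2)² = 1/105, sgn +1
4πI² = N·(3j₀)²·(3jₘ)² = 3/35
I = -1·√(0.0857143/4π) = -0.08258890

-0.082589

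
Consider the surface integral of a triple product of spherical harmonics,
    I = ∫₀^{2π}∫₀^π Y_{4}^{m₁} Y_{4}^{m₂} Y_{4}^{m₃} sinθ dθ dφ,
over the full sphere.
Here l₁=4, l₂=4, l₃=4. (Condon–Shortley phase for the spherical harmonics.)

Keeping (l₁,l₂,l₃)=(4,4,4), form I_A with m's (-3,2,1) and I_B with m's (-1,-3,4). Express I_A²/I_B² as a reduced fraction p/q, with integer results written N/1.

1/7

l's match ⇒ only the (l;m) 3-j factors differ between A and B.
A: triangle coeff Δ(4,4,4) = 1/450450; Σ_t [3,4]: t=3:−1/864 t=4:+1/576 = 1/1728; (3j)²=5/1287 [(4 4 4; -3 2 1)], sign=-1
B: triangle coeff Δ(4,4,4) = 1/450450; Σ_t [1,1]: t=1:−1/3456 = -1/3456; (3j)²=35/1287 [(4 4 4; -1 -3 4)], sign=-1
I_A²/I_B² = (5/1287)/(35/1287) = 1/7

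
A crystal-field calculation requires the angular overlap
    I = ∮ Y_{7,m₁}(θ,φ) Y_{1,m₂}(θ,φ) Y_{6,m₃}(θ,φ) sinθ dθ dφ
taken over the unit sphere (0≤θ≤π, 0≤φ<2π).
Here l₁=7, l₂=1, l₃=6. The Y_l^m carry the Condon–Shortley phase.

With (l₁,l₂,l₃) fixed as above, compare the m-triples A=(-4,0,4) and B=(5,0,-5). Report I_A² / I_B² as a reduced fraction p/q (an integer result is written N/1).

11/8

l's match ⇒ only the (l;m) 3-j factors differ between A and B.
A: triangle coeff Δ(7,1,6) = 1/1365; Σ_t [1,1]: t=1:−1/7257600 = -1/7257600; (3j)²=11/455 [(7 1 6; -4 0 4)], sign=-1
B: triangle coeff Δ(7,1,6) = 1/1365; Σ_t [1,1]: t=1:−1/39916800 = -1/39916800; (3j)²=8/455 [(7 1 6; 5 0 -5)], sign=+1
I_A²/I_B² = (11/455)/(8/455) = 11/8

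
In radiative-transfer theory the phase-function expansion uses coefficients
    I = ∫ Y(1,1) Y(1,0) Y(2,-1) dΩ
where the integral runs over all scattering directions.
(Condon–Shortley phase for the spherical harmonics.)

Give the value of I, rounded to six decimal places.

m-sum 0 ✓  L=4 even ✓  0≤2≤2 ✓
Π(2lᵢ+1) = 3×3×5 = 45
triangle coeff Δ(1,1,2) = 1/30
Σ_t [0,0]: t=0:+1/1 = 1/1
(3j)²=2/15 [(1 1 2; 0 0 0)], sign=+1
Σ_t [0,0]: t=0:+1/2 = 1/2
(3j)²=1/10 [(1 1 2; 1 0 -1)], sign=-1
⇒ 4πI² = 3/5
I = (-1)√(3/5/(4π)) = -0.21850969

-0.218510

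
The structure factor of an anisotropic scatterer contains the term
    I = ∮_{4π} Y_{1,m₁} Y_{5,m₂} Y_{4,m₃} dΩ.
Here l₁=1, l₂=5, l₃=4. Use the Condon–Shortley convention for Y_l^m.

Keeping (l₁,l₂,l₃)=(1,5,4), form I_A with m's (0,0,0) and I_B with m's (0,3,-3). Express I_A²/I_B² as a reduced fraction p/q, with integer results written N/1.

Shared (l₁,l₂,l₃)=(1,5,4): N and (l;000)² cancel in I_A²/I_B².
A: Δ = 2!·0!·8!/11! = 1/495; Racah Σ t=1..1: t=1:−1/576 = -1/576; ⇒ 3j(1 5 4; 0 0 0)² = 5/99, sgn -1
B: Δ = 2!·0!·8!/11! = 1/495; Racah Σ t=1..1: t=1:−1/5040 = -1/5040; ⇒ 3j(1 5 4; 0 3 -3)² = 16/495, sgn +1
I_A²/I_B² = (5/99)/(16/495) = 25/16

25/16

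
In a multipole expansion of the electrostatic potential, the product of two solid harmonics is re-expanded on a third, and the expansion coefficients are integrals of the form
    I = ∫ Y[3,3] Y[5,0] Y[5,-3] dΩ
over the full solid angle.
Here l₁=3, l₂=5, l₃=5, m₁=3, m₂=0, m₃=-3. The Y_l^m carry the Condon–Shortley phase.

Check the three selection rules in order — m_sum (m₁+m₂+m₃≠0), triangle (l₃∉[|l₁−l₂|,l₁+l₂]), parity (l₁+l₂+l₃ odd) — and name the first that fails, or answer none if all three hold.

parity

azimuthal sum: 3 + 0 − 3 = 0  ✓
2 ≤ 5 ≤ 8 (triangle on l)  ✓
L = 3 + 5 + 5 = 13 (odd)  ✗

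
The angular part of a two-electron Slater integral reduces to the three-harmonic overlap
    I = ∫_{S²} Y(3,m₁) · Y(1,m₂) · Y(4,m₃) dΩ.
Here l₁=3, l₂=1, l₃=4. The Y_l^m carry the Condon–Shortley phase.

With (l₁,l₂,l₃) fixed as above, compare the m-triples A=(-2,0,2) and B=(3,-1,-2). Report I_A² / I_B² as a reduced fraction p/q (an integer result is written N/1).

l's match ⇒ only the (l;m) 3-j factors differ between A and B.
A: triangle coeff Δ(3,1,4) = 1/252; Σ_t [0,0]: t=0:+1/120 = 1/120; (3j)²=1/21 [(3 1 4; -2 0 2)], sign=+1
B: triangle coeff Δ(3,1,4) = 1/252; Σ_t [0,0]: t=0:+1/1440 = 1/1440; (3j)²=1/252 [(3 1 4; 3 -1 -2)], sign=+1
I_A²/I_B² = (1/21)/(1/252) = 12/1

12/1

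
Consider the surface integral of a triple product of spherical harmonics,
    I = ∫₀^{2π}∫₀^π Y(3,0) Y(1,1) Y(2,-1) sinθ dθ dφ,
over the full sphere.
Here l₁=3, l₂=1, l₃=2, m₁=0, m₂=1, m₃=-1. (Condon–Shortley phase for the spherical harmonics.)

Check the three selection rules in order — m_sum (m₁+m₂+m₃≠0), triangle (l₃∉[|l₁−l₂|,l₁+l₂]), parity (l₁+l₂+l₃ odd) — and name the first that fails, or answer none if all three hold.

azimuthal sum: 0 + 1 − 1 = 0  ✓
2 ≤ 2 ≤ 4 (triangle on l)  ✓
L = 3 + 1 + 2 = 6 (even)  ✓

none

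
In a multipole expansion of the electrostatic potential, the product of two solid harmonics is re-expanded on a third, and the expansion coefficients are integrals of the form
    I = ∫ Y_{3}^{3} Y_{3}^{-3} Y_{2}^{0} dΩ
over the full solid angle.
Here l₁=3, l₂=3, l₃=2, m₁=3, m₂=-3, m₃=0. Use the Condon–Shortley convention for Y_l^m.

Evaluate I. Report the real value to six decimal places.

0.210261

Rules hold: Σm=0, L=8 even, 0≤2≤6.
N = 7·7·5 = 245
Δ = 4!·2!·2!/9! = 1/3780
Racah Σ t=1..3: t=1:−1/24 t=2:+1/4 t=3:−1/24 = 1/6
⇒ 3j(3 3 2; 0 0 0)² = 4/105, sgn +1
Racah Σ t=0..0: t=0:+1/96 = 1/96
⇒ 3j(3 3 2; 3 -3 0)² = 5/84, sgn +1
4πI² = N·(3j₀)²·(3jₘ)² = 5/9
I = +1·√(0.555556/4π) = 0.21026104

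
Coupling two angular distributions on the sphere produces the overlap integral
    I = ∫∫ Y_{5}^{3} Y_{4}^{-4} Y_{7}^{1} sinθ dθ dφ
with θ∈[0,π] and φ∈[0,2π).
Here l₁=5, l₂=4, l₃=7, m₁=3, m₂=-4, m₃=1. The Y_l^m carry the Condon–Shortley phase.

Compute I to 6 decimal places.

Checks pass: Σm=0; 16 even; l₃=7∈[1,9].
(2·5+1)(2·4+1)(2·7+1) = 1485
Δ: 2! 8! 6! / 17! → 1/6126120
sum: t=0:+1/69120 t=1:−1/20736 t=2:+1/69120 = -1/51840
3j²(5 4 7; 0 0 0) = Δ·Π!·Σ² = 280/21879  (sign +1)
sum: t=0:+1/2073600 = 1/2073600
3j²(5 4 7; 3 -4 1) = Δ·Π!·Σ² = 392/109395  (sign +1)
combine: 4πI² = 1485·280/21879·392/109395 = 109760/1611753
take √, sign +1: I = 0.07361526

0.073615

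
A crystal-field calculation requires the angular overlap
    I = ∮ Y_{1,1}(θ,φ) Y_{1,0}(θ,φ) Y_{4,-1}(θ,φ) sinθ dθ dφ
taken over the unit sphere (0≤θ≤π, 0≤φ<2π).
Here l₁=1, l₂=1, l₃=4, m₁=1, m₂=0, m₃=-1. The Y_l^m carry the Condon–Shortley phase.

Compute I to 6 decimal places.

|1−1|≤4≤1+1 violated ⇒ I = 0

0.000000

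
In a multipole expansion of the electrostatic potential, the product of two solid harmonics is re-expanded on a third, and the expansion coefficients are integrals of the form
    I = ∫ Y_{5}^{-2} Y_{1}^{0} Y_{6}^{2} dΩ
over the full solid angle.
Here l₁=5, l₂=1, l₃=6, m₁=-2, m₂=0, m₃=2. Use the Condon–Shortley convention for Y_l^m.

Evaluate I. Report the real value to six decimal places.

0.231133

Rules hold: Σm=0, L=12 even, 4≤6≤6.
N = 11·3·13 = 429
Δ = 0!·10!·2!/13! = 1/858
Racah Σ t=0..0: t=0:+1/14400 = 1/14400
⇒ 3j(5 1 6; 0 0 0)² = 6/143, sgn +1
Racah Σ t=0..0: t=0:+1/30240 = 1/30240
⇒ 3j(5 1 6; -2 0 2)² = 16/429, sgn +1
4πI² = N·(3j₀)²·(3jₘ)² = 96/143
I = +1·√(0.671329/4π) = 0.23113338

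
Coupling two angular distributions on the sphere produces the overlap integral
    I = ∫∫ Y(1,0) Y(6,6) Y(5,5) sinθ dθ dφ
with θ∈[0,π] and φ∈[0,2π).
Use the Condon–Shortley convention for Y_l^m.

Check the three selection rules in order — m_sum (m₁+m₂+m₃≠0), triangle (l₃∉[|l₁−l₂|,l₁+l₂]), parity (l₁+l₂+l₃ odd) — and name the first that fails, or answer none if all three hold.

m_sum

m₁+m₂+m₃ = 0 + 6 + 5 = 11  ✗
triangle: |1−6|=5 ≤ l₃=5 ≤ 1+6=7
parity: l₁+l₂+l₃ = 12 is even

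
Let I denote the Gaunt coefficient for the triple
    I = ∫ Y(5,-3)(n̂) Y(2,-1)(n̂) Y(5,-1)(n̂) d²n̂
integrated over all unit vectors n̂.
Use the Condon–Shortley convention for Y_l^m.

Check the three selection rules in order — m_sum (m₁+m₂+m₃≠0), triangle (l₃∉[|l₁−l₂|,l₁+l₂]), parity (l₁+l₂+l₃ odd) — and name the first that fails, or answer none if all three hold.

m_sum

m₁+m₂+m₃ = -3 − 1 − 1 = -5  ✗
triangle: |5−2|=3 ≤ l₃=5 ≤ 5+2=7
parity: l₁+l₂+l₃ = 12 is even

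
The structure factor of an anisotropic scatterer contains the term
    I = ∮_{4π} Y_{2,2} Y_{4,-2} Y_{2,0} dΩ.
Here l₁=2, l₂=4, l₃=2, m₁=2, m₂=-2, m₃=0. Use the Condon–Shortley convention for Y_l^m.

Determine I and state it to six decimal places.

m-sum 0 ✓  L=8 even ✓  2≤2≤6 ✓
Π(2lᵢ+1) = 5×9×5 = 225
triangle coeff Δ(2,4,2) = 1/630
Σ_t [2,2]: t=2:+1/16 = 1/16
(3j)²=2/35 [(2 4 2; 0 0 0)], sign=+1
Σ_t [0,0]: t=0:+1/96 = 1/96
(3j)²=1/42 [(2 4 2; 2 -2 0)], sign=+1
⇒ 4πI² = 15/49
I = (+1)√(15/49/(4π)) = 0.15607835

0.156078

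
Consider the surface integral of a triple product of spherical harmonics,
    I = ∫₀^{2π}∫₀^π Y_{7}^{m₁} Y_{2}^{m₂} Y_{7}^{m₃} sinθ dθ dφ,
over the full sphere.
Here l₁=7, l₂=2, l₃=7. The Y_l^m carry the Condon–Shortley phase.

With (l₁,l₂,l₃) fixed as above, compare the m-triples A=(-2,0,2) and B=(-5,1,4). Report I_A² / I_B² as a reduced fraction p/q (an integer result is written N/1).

968/2187

Shared (l₁,l₂,l₃)=(7,2,7): N and (l;000)² cancel in I_A²/I_B².
A: Δ = 2!·12!·2!/17! = 1/185640; Racah Σ t=0..2: t=0:+1/8709120 t=1:−1/967680 t=2:+1/2419200 = -11/21772800; ⇒ 3j(7 2 7; -2 0 2)² = 242/23205, sgn +1
B: Δ = 2!·12!·2!/17! = 1/185640; Racah Σ t=1..2: t=1:−1/79833600 t=2:+1/14515200 = 1/17740800; ⇒ 3j(7 2 7; -5 1 4)² = 729/30940, sgn -1
I_A²/I_B² = (242/23205)/(729/30940) = 968/2187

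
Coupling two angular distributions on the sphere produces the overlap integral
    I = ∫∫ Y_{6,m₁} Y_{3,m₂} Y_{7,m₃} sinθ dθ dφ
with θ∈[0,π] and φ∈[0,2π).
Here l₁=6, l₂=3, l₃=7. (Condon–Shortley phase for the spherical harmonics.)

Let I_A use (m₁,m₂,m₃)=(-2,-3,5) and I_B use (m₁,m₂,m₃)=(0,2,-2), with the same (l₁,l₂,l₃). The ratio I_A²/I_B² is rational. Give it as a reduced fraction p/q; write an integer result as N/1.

l's match ⇒ only the (l;m) 3-j factors differ between A and B.
A: triangle coeff Δ(6,3,7) = 1/2042040; Σ_t [0,0]: t=0:+1/3870720 = 1/3870720; (3j)²=135/6188 [(6 3 7; -2 -3 5)], sign=+1
B: triangle coeff Δ(6,3,7) = 1/2042040; Σ_t [1,2]: t=1:−1/345600 t=2:+1/207360 = 1/518400; (3j)²=12/2431 [(6 3 7; 0 2 -2)], sign=-1
I_A²/I_B² = (135/6188)/(12/2431) = 495/112

495/112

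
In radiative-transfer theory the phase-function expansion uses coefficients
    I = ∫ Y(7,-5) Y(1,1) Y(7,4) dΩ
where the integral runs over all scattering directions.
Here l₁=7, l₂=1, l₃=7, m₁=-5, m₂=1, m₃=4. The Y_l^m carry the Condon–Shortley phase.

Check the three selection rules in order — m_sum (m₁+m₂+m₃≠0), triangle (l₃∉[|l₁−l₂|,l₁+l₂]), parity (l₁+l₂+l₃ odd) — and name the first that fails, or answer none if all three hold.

parity

azimuthal sum: -5 + 1 + 4 = 0  ✓
6 ≤ 7 ≤ 8 (triangle on l)  ✓
L = 7 + 1 + 7 = 15 (odd)  ✗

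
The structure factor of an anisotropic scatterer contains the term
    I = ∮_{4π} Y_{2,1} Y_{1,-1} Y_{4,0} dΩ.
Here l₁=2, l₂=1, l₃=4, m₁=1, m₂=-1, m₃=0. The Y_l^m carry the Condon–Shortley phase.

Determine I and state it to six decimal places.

triangle: need 1≤l₃≤3, have 4; I=0

0.000000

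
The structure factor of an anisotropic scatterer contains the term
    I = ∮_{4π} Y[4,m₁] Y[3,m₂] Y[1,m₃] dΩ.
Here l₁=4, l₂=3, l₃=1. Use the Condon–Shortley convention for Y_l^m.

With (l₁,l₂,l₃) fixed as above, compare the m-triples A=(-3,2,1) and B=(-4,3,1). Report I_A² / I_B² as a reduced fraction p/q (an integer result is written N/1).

l's match ⇒ only the (l;m) 3-j factors differ between A and B.
A: triangle coeff Δ(4,3,1) = 1/252; Σ_t [5,5]: t=5:−1/240 = -1/240; (3j)²=1/12 [(4 3 1; -3 2 1)], sign=-1
B: triangle coeff Δ(4,3,1) = 1/252; Σ_t [6,6]: t=6:+1/1440 = 1/1440; (3j)²=1/9 [(4 3 1; -4 3 1)], sign=+1
I_A²/I_B² = (1/12)/(1/9) = 3/4

3/4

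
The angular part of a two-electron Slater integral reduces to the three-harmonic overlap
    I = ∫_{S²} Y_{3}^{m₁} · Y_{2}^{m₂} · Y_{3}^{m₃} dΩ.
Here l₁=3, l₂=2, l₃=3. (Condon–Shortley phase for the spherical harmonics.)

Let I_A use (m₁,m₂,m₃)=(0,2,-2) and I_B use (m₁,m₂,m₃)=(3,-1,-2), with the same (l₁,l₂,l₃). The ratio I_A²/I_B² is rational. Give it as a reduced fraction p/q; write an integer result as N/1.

Same 3,2,3: normalisation and zero-m 3j drop out of the ratio.
A: Δ: 2! 4! 2! / 9! → 1/3780; sum: t=2:+1/24 = 1/24; 3j²(3 2 3; 0 2 -2) = Δ·Π!·Σ² = 1/21  (sign -1)
B: Δ: 2! 4! 2! / 9! → 1/3780; sum: t=0:+1/48 = 1/48; 3j²(3 2 3; 3 -1 -2) = Δ·Π!·Σ² = 5/84  (sign -1)
I_A²/I_B² = (1/21)/(5/84) = 4/5

4/5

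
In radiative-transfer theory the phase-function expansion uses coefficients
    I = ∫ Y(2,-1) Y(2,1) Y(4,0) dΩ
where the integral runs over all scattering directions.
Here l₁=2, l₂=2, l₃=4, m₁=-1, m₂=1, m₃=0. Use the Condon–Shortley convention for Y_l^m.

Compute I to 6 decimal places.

0.161197

Checks pass: Σm=0; 8 even; l₃=4∈[0,4].
(2·2+1)(2·2+1)(2·4+1) = 225
Δ: 0! 4! 4! / 9! → 1/630
sum: t=0:+1/16 = 1/16
3j²(2 2 4; 0 0 0) = Δ·Π!·Σ² = 2/35  (sign +1)
sum: t=0:+1/36 = 1/36
3j²(2 2 4; -1 1 0) = Δ·Π!·Σ² = 8/315  (sign +1)
combine: 4πI² = 225·2/35·8/315 = 16/49
take √, sign +1: I = 0.16119702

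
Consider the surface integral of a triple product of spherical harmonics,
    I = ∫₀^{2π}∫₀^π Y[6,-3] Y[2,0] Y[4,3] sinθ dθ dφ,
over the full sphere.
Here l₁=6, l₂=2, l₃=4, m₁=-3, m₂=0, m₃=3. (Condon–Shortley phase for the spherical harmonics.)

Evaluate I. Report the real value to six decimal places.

-0.165283

Checks pass: Σm=0; 12 even; l₃=4∈[4,8].
(2·6+1)(2·2+1)(2·4+1) = 585
Δ: 4! 8! 0! / 13! → 1/6435
sum: t=2:+1/2304 = 1/2304
3j²(6 2 4; 0 0 0) = Δ·Π!·Σ² = 5/143  (sign +1)
sum: t=2:+1/20160 = 1/20160
3j²(6 2 4; -3 0 3) = Δ·Π!·Σ² = 12/715  (sign -1)
combine: 4πI² = 585·5/143·12/715 = 540/1573
take √, sign -1: I = -0.16528277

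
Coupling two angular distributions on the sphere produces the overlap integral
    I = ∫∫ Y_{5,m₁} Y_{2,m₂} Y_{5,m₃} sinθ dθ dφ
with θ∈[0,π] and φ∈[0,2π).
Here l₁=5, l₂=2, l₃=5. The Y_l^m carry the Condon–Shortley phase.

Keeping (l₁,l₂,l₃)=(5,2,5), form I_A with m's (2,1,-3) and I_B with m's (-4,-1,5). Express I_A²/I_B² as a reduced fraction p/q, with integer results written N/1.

20/27

l's match ⇒ only the (l;m) 3-j factors differ between A and B.
A: triangle coeff Δ(5,2,5) = 1/38610; Σ_t [1,2]: t=1:−1/2880 t=2:+1/10080 = -1/4032; (3j)²=10/429 [(5 2 5; 2 1 -3)], sign=-1
B: triangle coeff Δ(5,2,5) = 1/38610; Σ_t [1,1]: t=1:−1/80640 = -1/80640; (3j)²=9/286 [(5 2 5; -4 -1 5)], sign=-1
I_A²/I_B² = (10/429)/(9/286) = 20/27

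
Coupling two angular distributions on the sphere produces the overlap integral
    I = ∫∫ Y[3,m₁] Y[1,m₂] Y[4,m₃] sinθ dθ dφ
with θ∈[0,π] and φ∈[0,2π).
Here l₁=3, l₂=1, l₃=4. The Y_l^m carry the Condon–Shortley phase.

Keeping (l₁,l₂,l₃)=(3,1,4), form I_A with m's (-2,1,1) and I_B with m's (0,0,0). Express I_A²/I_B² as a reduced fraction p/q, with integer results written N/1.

Same 3,1,4: normalisation and zero-m 3j drop out of the ratio.
A: Δ: 0! 6! 2! / 9! → 1/252; sum: t=0:+1/240 = 1/240; 3j²(3 1 4; -2 1 1) = Δ·Π!·Σ² = 1/84  (sign -1)
B: Δ: 0! 6! 2! / 9! → 1/252; sum: t=0:+1/36 = 1/36; 3j²(3 1 4; 0 0 0) = Δ·Π!·Σ² = 4/63  (sign +1)
I_A²/I_B² = (1/84)/(4/63) = 3/16

3/16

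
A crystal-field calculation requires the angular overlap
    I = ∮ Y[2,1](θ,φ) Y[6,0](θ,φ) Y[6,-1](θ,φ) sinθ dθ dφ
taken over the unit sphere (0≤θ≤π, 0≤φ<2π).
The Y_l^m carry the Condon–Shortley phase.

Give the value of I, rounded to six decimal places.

Rules hold: Σm=0, L=14 even, 4≤6≤8.
N = 5·13·13 = 845
Δ = 2!·2!·10!/15! = 1/90090
Racah Σ t=0..2: t=0:+1/69120 t=1:−1/14400 t=2:+1/69120 = -7/172800
⇒ 3j(2 6 6; 0 0 0)² = 14/715, sgn -1
Racah Σ t=0..1: t=0:+1/34560 t=1:−1/28800 = -1/172800
⇒ 3j(2 6 6; 1 0 -1)² = 1/1430, sgn +1
4πI² = N·(3j₀)²·(3jₘ)² = 7/605
I = -1·√(0.0115702/4π) = -0.03034355

-0.030344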